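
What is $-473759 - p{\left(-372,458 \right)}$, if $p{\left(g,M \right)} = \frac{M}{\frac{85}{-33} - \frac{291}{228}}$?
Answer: $- \frac{4575837035}{9661} \approx -4.7364 \cdot 10^{5}$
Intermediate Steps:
$p{\left(g,M \right)} = - \frac{2508 M}{9661}$ ($p{\left(g,M \right)} = \frac{M}{85 \left(- \frac{1}{33}\right) - \frac{97}{76}} = \frac{M}{- \frac{85}{33} - \frac{97}{76}} = \frac{M}{- \frac{9661}{2508}} = M \left(- \frac{2508}{9661}\right) = - \frac{2508 M}{9661}$)
$-473759 - p{\left(-372,458 \right)} = -473759 - \left(- \frac{2508}{9661}\right) 458 = -473759 - - \frac{1148664}{9661} = -473759 + \frac{1148664}{9661} = - \frac{4575837035}{9661}$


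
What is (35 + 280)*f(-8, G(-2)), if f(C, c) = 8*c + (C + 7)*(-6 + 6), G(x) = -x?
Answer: 5040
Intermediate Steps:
f(C, c) = 8*c (f(C, c) = 8*c + (7 + C)*0 = 8*c + 0 = 8*c)
(35 + 280)*f(-8, G(-2)) = (35 + 280)*(8*(-1*(-2))) = 315*(8*2) = 315*16 = 5040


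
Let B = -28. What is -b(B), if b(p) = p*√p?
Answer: 56*I*√7 ≈ 148.16*I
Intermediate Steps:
b(p) = p^(3/2)
-b(B) = -(-28)^(3/2) = -(-56)*I*√7 = 56*I*√7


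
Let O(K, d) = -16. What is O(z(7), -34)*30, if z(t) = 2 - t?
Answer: -480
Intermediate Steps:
O(z(7), -34)*30 = -16*30 = -480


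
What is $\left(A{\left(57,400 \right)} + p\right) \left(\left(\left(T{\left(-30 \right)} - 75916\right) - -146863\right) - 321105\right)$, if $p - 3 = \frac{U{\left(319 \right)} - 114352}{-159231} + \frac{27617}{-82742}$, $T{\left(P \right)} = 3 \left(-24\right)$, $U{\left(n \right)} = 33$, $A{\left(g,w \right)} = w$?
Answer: $- \frac{221646366193556785}{2195848567} \approx -1.0094 \cdot 10^{8}$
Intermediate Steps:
$T{\left(P \right)} = -72$
$p = \frac{44586774377}{13175091402}$ ($p = 3 + \left(\frac{33 - 114352}{-159231} + \frac{27617}{-82742}\right) = 3 + \left(\left(-114319\right) \left(- \frac{1}{159231}\right) + 27617 \left(- \frac{1}{82742}\right)\right) = 3 + \left(\frac{114319}{159231} - \frac{27617}{82742}\right) = 3 + \frac{5061500171}{13175091402} = \frac{44586774377}{13175091402} \approx 3.3842$)
$\left(A{\left(57,400 \right)} + p\right) \left(\left(\left(T{\left(-30 \right)} - 75916\right) - -146863\right) - 321105\right) = \left(400 + \frac{44586774377}{13175091402}\right) \left(\left(\left(-72 - 75916\right) - -146863\right) - 321105\right) = \frac{5314623335177 \left(\left(\left(-72 - 75916\right) + 146863\right) - 321105\right)}{13175091402} = \frac{5314623335177 \left(\left(-75988 + 146863\right) - 321105\right)}{13175091402} = \frac{5314623335177 \left(70875 - 321105\right)}{13175091402} = \frac{5314623335177}{13175091402} \left(-250230\right) = - \frac{221646366193556785}{2195848567}$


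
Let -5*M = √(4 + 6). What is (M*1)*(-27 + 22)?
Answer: √10 ≈ 3.1623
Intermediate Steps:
M = -√10/5 (M = -√(4 + 6)/5 = -√10/5 ≈ -0.63246)
(M*1)*(-27 + 22) = (-√10/5*1)*(-27 + 22) = -√10/5*(-5) = √10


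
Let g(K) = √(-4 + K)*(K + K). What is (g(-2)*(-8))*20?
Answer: 640*I*√6 ≈ 1567.7*I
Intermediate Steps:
g(K) = 2*K*√(-4 + K) (g(K) = √(-4 + K)*(2*K) = 2*K*√(-4 + K))
(g(-2)*(-8))*20 = ((2*(-2)*√(-4 - 2))*(-8))*20 = ((2*(-2)*√(-6))*(-8))*20 = ((2*(-2)*(I*√6))*(-8))*20 = (-4*I*√6*(-8))*20 = (32*I*√6)*20 = 640*I*√6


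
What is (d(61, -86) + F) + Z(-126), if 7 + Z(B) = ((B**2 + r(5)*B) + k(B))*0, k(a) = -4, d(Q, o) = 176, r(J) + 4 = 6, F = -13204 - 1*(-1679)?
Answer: -11356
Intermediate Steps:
F = -11525 (F = -13204 + 1679 = -11525)
r(J) = 2 (r(J) = -4 + 6 = 2)
Z(B) = -7 (Z(B) = -7 + ((B**2 + 2*B) - 4)*0 = -7 + (-4 + B**2 + 2*B)*0 = -7 + 0 = -7)
(d(61, -86) + F) + Z(-126) = (176 - 11525) - 7 = -11349 - 7 = -11356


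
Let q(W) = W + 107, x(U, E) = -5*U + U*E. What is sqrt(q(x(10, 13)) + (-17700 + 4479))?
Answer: 7*I*sqrt(266) ≈ 114.17*I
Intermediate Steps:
x(U, E) = -5*U + E*U
q(W) = 107 + W
sqrt(q(x(10, 13)) + (-17700 + 4479)) = sqrt((107 + 10*(-5 + 13)) + (-17700 + 4479)) = sqrt((107 + 10*8) - 13221) = sqrt((107 + 80) - 13221) = sqrt(187 - 13221) = sqrt(-13034) = 7*I*sqrt(266)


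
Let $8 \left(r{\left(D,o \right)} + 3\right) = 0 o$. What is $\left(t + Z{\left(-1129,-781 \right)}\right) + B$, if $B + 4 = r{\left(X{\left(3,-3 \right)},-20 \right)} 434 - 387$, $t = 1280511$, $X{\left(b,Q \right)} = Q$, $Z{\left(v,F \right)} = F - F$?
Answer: $1278818$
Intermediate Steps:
$Z{\left(v,F \right)} = 0$
$r{\left(D,o \right)} = -3$ ($r{\left(D,o \right)} = -3 + \frac{0 o}{8} = -3 + \frac{1}{8} \cdot 0 = -3 + 0 = -3$)
$B = -1693$ ($B = -4 - 1689 = -1693$)
$\left(t + Z{\left(-1129,-781 \right)}\right) + B = \left(1280511 + 0\right) - 1693 = 1280511 - 1693 = 1278818$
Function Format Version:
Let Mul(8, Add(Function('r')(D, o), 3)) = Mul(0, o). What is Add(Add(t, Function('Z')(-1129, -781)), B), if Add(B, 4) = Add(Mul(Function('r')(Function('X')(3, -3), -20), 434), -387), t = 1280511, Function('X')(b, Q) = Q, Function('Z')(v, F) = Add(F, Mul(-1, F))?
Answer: 1278818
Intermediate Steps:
Function('Z')(v, F) = 0
Function('r')(D, o) = -3 (Function('r')(D, o) = Add(-3, Mul(Rational(1, 8), Mul(0, o))) = Add(-3, Mul(Rational(1, 8), 0)) = Add(-3, 0) = -3)
B = -1693 (B = Add(-4, Add(Mul(-3, 434), -387)) = Add(-4, Add(-1302, -387)) = Add(-4, -1689) = -1693)
Add(Add(t, Function('Z')(-1129, -781)), B) = Add(Add(1280511, 0), -1693) = Add(1280511, -1693) = 1278818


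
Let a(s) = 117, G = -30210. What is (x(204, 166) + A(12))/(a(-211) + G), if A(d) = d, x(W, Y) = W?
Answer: -72/10031 ≈ -0.0071777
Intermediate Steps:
(x(204, 166) + A(12))/(a(-211) + G) = (204 + 12)/(117 - 30210) = 216/(-30093) = 216*(-1/30093) = -72/10031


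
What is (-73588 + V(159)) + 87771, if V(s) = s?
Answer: 14342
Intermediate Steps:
(-73588 + V(159)) + 87771 = (-73588 + 159) + 87771 = -73429 + 87771 = 14342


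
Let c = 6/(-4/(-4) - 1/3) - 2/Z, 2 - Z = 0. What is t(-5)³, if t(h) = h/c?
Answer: -125/512 ≈ -0.24414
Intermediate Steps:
Z = 2 (Z = 2 - 1*0 = 2 + 0 = 2)
c = 8 (c = 6/(-4/(-4) - 1/3) - 2/2 = 6/(-4*(-¼) - 1*⅓) - 2*½ = 6/(1 - ⅓) - 1 = 6/(⅔) - 1 = 6*(3/2) - 1 = 9 - 1 = 8)
t(h) = h/8
t(-5)³ = ((⅛)*(-5))³ = (-5/8)³ = -125/512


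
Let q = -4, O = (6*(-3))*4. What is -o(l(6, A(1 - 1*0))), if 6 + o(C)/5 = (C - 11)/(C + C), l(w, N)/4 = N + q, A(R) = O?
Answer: 16665/608 ≈ 27.410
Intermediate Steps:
O = -72 (O = -18*4 = -72)
A(R) = -72
l(w, N) = -16 + 4*N (l(w, N) = 4*(N - 4) = 4*(-4 + N) = -16 + 4*N)
o(C) = -30 + 5*(-11 + C)/(2*C) (o(C) = -30 + 5*((C - 11)/(C + C)) = -30 + 5*((-11 + C)/((2*C))) = -30 + 5*((-11 + C)*(1/(2*C))) = -30 + 5*((-11 + C)/(2*C)) = -30 + 5*(-11 + C)/(2*C))
-o(l(6, A(1 - 1*0))) = -55*(-1 - (-16 + 4*(-72)))/(2*(-16 + 4*(-72))) = -55*(-1 - (-16 - 288))/(2*(-16 - 288)) = -55*(-1 - 1*(-304))/(2*(-304)) = -55*(-1)*(-1 + 304)/(2*304) = -55*(-1)*303/(2*304) = -1*(-16665/608) = 16665/608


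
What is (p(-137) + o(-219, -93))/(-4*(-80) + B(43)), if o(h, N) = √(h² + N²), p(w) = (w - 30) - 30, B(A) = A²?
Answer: -197/2169 + √6290/723 ≈ 0.018870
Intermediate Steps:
p(w) = -60 + w (p(w) = (-30 + w) - 30 = -60 + w)
o(h, N) = √(N² + h²)
(p(-137) + o(-219, -93))/(-4*(-80) + B(43)) = ((-60 - 137) + √((-93)² + (-219)²))/(-4*(-80) + 43²) = (-197 + √(8649 + 47961))/(320 + 1849) = (-197 + √56610)/2169 = (-197 + 3*√6290)*(1/2169) = -197/2169 + √6290/723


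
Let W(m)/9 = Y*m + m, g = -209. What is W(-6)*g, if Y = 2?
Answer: 33858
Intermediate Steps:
W(m) = 27*m (W(m) = 9*(2*m + m) = 9*(3*m) = 27*m)
W(-6)*g = (27*(-6))*(-209) = -162*(-209) = 33858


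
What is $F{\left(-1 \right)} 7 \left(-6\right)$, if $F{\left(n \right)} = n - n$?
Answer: $0$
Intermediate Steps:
$F{\left(n \right)} = 0$
$F{\left(-1 \right)} 7 \left(-6\right) = 0 \cdot 7 \left(-6\right) = 0 \left(-6\right) = 0$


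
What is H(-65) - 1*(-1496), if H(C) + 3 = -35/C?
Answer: 19416/13 ≈ 1493.5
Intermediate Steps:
H(C) = -3 - 35/C
H(-65) - 1*(-1496) = (-3 - 35/(-65)) - 1*(-1496) = (-3 - 35*(-1/65)) + 1496 = (-3 + 7/13) + 1496 = -32/13 + 1496 = 19416/13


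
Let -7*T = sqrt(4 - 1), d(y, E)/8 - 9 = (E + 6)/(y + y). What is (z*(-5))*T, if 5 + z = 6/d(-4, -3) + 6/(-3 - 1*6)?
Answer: -275*sqrt(3)/69 ≈ -6.9031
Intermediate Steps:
d(y, E) = 72 + 4*(6 + E)/y (d(y, E) = 72 + 8*((E + 6)/(y + y)) = 72 + 8*((6 + E)/((2*y))) = 72 + 8*((6 + E)*(1/(2*y))) = 72 + 8*((6 + E)/(2*y)) = 72 + 4*(6 + E)/y)
T = -sqrt(3)/7 (T = -sqrt(4 - 1)/7 = -sqrt(3)/7 ≈ -0.24744)
z = -385/69 (z = -5 + (6/((4*(6 - 3 + 18*(-4))/(-4))) + 6/(-3 - 1*6)) = -5 + (6/((4*(-1/4)*(6 - 3 - 72))) + 6/(-3 - 6)) = -5 + (6/((4*(-1/4)*(-69))) + 6/(-9)) = -5 + (6/69 + 6*(-1/9)) = -5 + (6*(1/69) - 2/3) = -5 + (2/23 - 2/3) = -5 - 40/69 = -385/69 ≈ -5.5797)
(z*(-5))*T = (-385/69*(-5))*(-sqrt(3)/7) = 1925*(-sqrt(3)/7)/69 = -275*sqrt(3)/69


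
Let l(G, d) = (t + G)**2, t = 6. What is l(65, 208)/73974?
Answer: 5041/73974 ≈ 0.068146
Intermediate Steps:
l(G, d) = (6 + G)**2
l(65, 208)/73974 = (6 + 65)**2/73974 = 71**2*(1/73974) = 5041*(1/73974) = 5041/73974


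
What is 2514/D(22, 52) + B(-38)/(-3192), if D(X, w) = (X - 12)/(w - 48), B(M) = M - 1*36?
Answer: 8024873/7980 ≈ 1005.6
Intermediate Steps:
B(M) = -36 + M (B(M) = M - 36 = -36 + M)
D(X, w) = (-12 + X)/(-48 + w)
2514/D(22, 52) + B(-38)/(-3192) = 2514/(((-12 + 22)/(-48 + 52))) + (-36 - 38)/(-3192) = 2514/((10/4)) - 74*(-1/3192) = 2514/(((1/4)*10)) + 37/1596 = 2514/(5/2) + 37/1596 = 2514*(2/5) + 37/1596 = 5028/5 + 37/1596 = 8024873/7980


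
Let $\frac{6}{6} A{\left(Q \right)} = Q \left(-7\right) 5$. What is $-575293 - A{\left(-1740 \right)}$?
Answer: $-636193$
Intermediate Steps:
$A{\left(Q \right)} = - 35 Q$ ($A{\left(Q \right)} = Q \left(-7\right) 5 = - 7 Q 5 = - 35 Q$)
$-575293 - A{\left(-1740 \right)} = -575293 - \left(-35\right) \left(-1740\right) = -575293 - 60900 = -636193$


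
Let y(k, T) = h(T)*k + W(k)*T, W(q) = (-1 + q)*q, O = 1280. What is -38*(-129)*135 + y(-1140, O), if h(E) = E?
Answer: 1664149770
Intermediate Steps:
W(q) = q*(-1 + q)
y(k, T) = T*k + T*k*(-1 + k) (y(k, T) = T*k + (k*(-1 + k))*T = T*k + T*k*(-1 + k))
-38*(-129)*135 + y(-1140, O) = -38*(-129)*135 + 1280*(-1140)**2 = 4902*135 + 1280*1299600 = 661770 + 1663488000 = 1664149770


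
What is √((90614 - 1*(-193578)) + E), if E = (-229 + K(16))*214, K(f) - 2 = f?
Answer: √239038 ≈ 488.92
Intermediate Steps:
K(f) = 2 + f
E = -45154 (E = (-229 + (2 + 16))*214 = (-229 + 18)*214 = -211*214 = -45154)
√((90614 - 1*(-193578)) + E) = √((90614 - 1*(-193578)) - 45154) = √((90614 + 193578) - 45154) = √(284192 - 45154) = √239038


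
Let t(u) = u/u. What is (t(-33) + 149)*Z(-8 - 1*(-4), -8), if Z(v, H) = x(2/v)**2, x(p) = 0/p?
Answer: 0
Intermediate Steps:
t(u) = 1
x(p) = 0
Z(v, H) = 0 (Z(v, H) = 0**2 = 0)
(t(-33) + 149)*Z(-8 - 1*(-4), -8) = (1 + 149)*0 = 150*0 = 0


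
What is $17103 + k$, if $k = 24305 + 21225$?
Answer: $62633$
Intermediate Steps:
$k = 45530$
$17103 + k = 17103 + 45530 = 62633$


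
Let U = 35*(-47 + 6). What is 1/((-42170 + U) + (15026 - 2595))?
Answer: -1/31174 ≈ -3.2078e-5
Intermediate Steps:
U = -1435 (U = 35*(-41) = -1435)
1/((-42170 + U) + (15026 - 2595)) = 1/((-42170 - 1435) + (15026 - 2595)) = 1/(-43605 + 12431) = 1/(-31174) = -1/31174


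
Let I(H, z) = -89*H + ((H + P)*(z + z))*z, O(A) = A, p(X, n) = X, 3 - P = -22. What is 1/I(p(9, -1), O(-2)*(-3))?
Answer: 1/1647 ≈ 0.00060716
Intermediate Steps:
P = 25 (P = 3 - 1*(-22) = 3 + 22 = 25)
I(H, z) = -89*H + 2*z²*(25 + H) (I(H, z) = -89*H + ((H + 25)*(z + z))*z = -89*H + ((25 + H)*(2*z))*z = -89*H + (2*z*(25 + H))*z = -89*H + 2*z²*(25 + H))
1/I(p(9, -1), O(-2)*(-3)) = 1/(-89*9 + 50*(-2*(-3))² + 2*9*(-2*(-3))²) = 1/(-801 + 50*6² + 2*9*6²) = 1/(-801 + 50*36 + 2*9*36) = 1/(-801 + 1800 + 648) = 1/1647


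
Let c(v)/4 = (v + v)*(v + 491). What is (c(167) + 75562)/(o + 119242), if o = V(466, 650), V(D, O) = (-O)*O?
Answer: -477325/151629 ≈ -3.1480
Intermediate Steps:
V(D, O) = -O²
o = -422500 (o = -1*650² = -1*422500 = -422500)
c(v) = 8*v*(491 + v) (c(v) = 4*((v + v)*(v + 491)) = 4*((2*v)*(491 + v)) = 4*(2*v*(491 + v)) = 8*v*(491 + v))
(c(167) + 75562)/(o + 119242) = (8*167*(491 + 167) + 75562)/(-422500 + 119242) = (8*167*658 + 75562)/(-303258) = (879088 + 75562)*(-1/303258) = 954650*(-1/303258) = -477325/151629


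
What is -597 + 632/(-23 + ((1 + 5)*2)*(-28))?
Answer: -214955/359 ≈ -598.76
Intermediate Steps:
-597 + 632/(-23 + ((1 + 5)*2)*(-28)) = -597 + 632/(-23 + (6*2)*(-28)) = -597 + 632/(-23 + 12*(-28)) = -597 + 632/(-23 - 336) = -597 + 632/(-359) = -597 + 632*(-1/359) = -597 - 632/359 = -214955/359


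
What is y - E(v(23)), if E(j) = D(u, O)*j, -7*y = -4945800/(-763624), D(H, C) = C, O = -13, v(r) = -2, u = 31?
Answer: -17990671/668171 ≈ -26.925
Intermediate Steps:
y = -618225/668171 (y = -(-4945800)/(7*(-763624)) = -(-4945800)*(-1)/(7*763624) = -⅐*618225/95453 = -618225/668171 ≈ -0.92525)
E(j) = -13*j
y - E(v(23)) = -618225/668171 - (-13)*(-2) = -618225/668171 - 1*26 = -618225/668171 - 26 = -17990671/668171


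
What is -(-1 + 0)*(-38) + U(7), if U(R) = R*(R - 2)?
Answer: -3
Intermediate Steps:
U(R) = R*(-2 + R)
-(-1 + 0)*(-38) + U(7) = -(-1 + 0)*(-38) + 7*(-2 + 7) = -1*(-1)*(-38) + 7*5 = 1*(-38) + 35 = -38 + 35 = -3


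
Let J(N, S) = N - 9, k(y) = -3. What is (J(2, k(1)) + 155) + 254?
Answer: 402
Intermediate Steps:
J(N, S) = -9 + N
(J(2, k(1)) + 155) + 254 = ((-9 + 2) + 155) + 254 = (-7 + 155) + 254 = 148 + 254 = 402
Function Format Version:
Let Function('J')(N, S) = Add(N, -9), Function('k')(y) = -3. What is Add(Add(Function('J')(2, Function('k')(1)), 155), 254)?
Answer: 402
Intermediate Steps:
Function('J')(N, S) = Add(-9, N)
Add(Add(Function('J')(2, Function('k')(1)), 155), 254) = Add(Add(Add(-9, 2), 155), 254) = Add(Add(-7, 155), 254) = Add(148, 254) = 402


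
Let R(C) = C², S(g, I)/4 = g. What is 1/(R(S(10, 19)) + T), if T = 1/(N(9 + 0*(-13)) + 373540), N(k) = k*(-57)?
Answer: 373027/596843201 ≈ 0.00062500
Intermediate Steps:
S(g, I) = 4*g
N(k) = -57*k
T = 1/373027 (T = 1/(-57*(9 + 0*(-13)) + 373540) = 1/(-57*(9 + 0) + 373540) = 1/(-57*9 + 373540) = 1/(-513 + 373540) = 1/373027 ≈ 2.6808e-6)
1/(R(S(10, 19)) + T) = 1/((4*10)² + 1/373027) = 1/(40² + 1/373027) = 1/(1600 + 1/373027) = 1/(596843201/373027) = 373027/596843201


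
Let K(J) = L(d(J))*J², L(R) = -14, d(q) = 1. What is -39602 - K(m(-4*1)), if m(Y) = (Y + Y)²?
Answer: 17742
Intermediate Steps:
m(Y) = 4*Y² (m(Y) = (2*Y)² = 4*Y²)
K(J) = -14*J²
-39602 - K(m(-4*1)) = -39602 - (-14)*(4*(-4*1)²)² = -39602 - (-14)*(4*(-4)²)² = -39602 - (-14)*(4*16)² = -39602 - (-14)*64² = -39602 - (-14)*4096 = -39602 - 1*(-57344) = -39602 + 57344 = 17742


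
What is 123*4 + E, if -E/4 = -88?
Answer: 844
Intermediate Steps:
E = 352 (E = -4*(-88) = 352)
123*4 + E = 123*4 + 352 = 492 + 352 = 844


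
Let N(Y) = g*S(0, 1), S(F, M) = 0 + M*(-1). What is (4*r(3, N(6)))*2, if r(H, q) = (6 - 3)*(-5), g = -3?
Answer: -120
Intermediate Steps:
S(F, M) = -M (S(F, M) = 0 - M = -M)
N(Y) = 3 (N(Y) = -(-3) = -3*(-1) = 3)
r(H, q) = -15 (r(H, q) = 3*(-5) = -15)
(4*r(3, N(6)))*2 = (4*(-15))*2 = -60*2 = -120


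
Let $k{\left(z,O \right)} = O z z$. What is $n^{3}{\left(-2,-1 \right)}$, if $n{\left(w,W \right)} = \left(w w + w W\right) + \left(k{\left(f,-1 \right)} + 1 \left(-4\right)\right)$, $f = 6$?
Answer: $-39304$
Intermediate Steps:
$k{\left(z,O \right)} = O z^{2}$
$n{\left(w,W \right)} = -40 + w^{2} + W w$ ($n{\left(w,W \right)} = \left(w w + w W\right) + \left(- 6^{2} + 1 \left(-4\right)\right) = \left(w^{2} + W w\right) - 40 = -40 + w^{2} + W w$)
$n^{3}{\left(-2,-1 \right)} = \left(-40 + \left(-2\right)^{2} - -2\right)^{3} = \left(-40 + 4 + 2\right)^{3} = \left(-34\right)^{3} = -39304$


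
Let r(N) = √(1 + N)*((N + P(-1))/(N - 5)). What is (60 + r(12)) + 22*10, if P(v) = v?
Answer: 280 + 11*√13/7 ≈ 285.67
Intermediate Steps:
r(N) = √(1 + N)*(-1 + N)/(-5 + N) (r(N) = √(1 + N)*((N - 1)/(N - 5)) = √(1 + N)*((-1 + N)/(-5 + N)) = √(1 + N)*(-1 + N)/(-5 + N))
(60 + r(12)) + 22*10 = (60 + √(1 + 12)*(-1 + 12)/(-5 + 12)) + 22*10 = (60 + √13*11/7) + 220 = (60 + √13*(⅐)*11) + 220 = (60 + 11*√13/7) + 220 = 280 + 11*√13/7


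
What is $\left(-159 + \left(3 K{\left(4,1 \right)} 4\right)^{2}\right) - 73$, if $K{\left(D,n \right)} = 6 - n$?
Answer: $3368$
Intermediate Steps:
$\left(-159 + \left(3 K{\left(4,1 \right)} 4\right)^{2}\right) - 73 = \left(-159 + \left(3 \left(6 - 1\right) 4\right)^{2}\right) - 73 = \left(-159 + \left(3 \cdot 5 \cdot 4\right)^{2}\right) - 73 = \left(-159 + \left(15 \cdot 4\right)^{2}\right) - 73 = \left(-159 + 60^{2}\right) - 73 = \left(-159 + 3600\right) - 73 = 3441 - 73 = 3368$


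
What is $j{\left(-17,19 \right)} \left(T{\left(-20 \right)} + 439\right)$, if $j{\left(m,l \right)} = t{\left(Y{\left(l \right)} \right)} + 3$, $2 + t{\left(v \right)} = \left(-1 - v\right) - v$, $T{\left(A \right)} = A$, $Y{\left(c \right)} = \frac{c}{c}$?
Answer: $-838$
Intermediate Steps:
$Y{\left(c \right)} = 1$
$t{\left(v \right)} = -3 - 2 v$ ($t{\left(v \right)} = -2 - \left(1 + 2 v\right) = -3 - 2 v$)
$j{\left(m,l \right)} = -2$ ($j{\left(m,l \right)} = \left(-3 - 2\right) + 3 = -5 + 3 = -2$)
$j{\left(-17,19 \right)} \left(T{\left(-20 \right)} + 439\right) = - 2 \left(-20 + 439\right) = \left(-2\right) 419 = -838$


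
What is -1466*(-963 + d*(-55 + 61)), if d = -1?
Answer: 1420554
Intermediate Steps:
-1466*(-963 + d*(-55 + 61)) = -1466*(-963 - (-55 + 61)) = -1466*(-963 - 1*6) = -1466*(-963 - 6) = -1466*(-969) = 1420554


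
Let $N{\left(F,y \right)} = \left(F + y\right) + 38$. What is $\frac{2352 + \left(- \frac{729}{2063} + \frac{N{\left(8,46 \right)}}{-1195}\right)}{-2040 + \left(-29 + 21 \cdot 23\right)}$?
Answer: $- \frac{5797289369}{3909942010} \approx -1.4827$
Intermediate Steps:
$N{\left(F,y \right)} = 38 + F + y$
$\frac{2352 + \left(- \frac{729}{2063} + \frac{N{\left(8,46 \right)}}{-1195}\right)}{-2040 + \left(-29 + 21 \cdot 23\right)} = \frac{2352 - \left(\frac{729}{2063} - \frac{38 + 8 + 46}{-1195}\right)}{-2040 + \left(-29 + 21 \cdot 23\right)} = \frac{2352 + \left(\left(-729\right) \frac{1}{2063} + 92 \left(- \frac{1}{1195}\right)\right)}{-2040 + \left(-29 + 483\right)} = \frac{2352 - \frac{1060951}{2465285}}{-2040 + 454} = \frac{2352 - \frac{1060951}{2465285}}{-1586} = \frac{5797289369}{2465285} \left(- \frac{1}{1586}\right) = - \frac{5797289369}{3909942010}$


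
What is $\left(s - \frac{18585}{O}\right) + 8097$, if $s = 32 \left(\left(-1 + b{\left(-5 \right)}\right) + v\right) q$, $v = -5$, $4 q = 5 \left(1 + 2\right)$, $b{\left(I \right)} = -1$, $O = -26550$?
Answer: $\frac{72577}{10} \approx 7257.7$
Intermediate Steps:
$q = \frac{15}{4}$ ($q = \frac{5 \left(1 + 2\right)}{4} = \frac{5 \cdot 3}{4} = \frac{1}{4} \cdot 15 = \frac{15}{4} \approx 3.75$)
$s = -840$ ($s = 32 \left(\left(-1 - 1\right) - 5\right) \frac{15}{4} = 32 \left(-2 - 5\right) \frac{15}{4} = 32 \left(-7\right) \frac{15}{4} = \left(-224\right) \frac{15}{4} = -840$)
$\left(s - \frac{18585}{O}\right) + 8097 = \left(-840 - \frac{18585}{-26550}\right) + 8097 = \left(-840 - - \frac{7}{10}\right) + 8097 = \left(-840 + \frac{7}{10}\right) + 8097 = - \frac{8393}{10} + 8097 = \frac{72577}{10}$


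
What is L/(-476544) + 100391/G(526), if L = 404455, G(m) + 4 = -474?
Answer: -24017029097/113894016 ≈ -210.87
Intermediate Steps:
G(m) = -478 (G(m) = -4 - 474 = -478)
L/(-476544) + 100391/G(526) = 404455/(-476544) + 100391/(-478) = 404455*(-1/476544) + 100391*(-1/478) = -404455/476544 - 100391/478 = -24017029097/113894016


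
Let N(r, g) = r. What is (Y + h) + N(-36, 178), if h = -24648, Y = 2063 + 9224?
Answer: -13397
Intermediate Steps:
Y = 11287
(Y + h) + N(-36, 178) = (11287 - 24648) - 36 = -13361 - 36 = -13397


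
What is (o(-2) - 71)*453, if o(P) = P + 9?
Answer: -28992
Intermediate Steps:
o(P) = 9 + P
(o(-2) - 71)*453 = ((9 - 2) - 71)*453 = (7 - 71)*453 = -64*453 = -28992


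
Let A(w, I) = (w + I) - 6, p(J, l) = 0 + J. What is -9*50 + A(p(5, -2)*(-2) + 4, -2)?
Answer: -464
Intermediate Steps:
p(J, l) = J
A(w, I) = -6 + I + w (A(w, I) = (I + w) - 6 = -6 + I + w)
-9*50 + A(p(5, -2)*(-2) + 4, -2) = -9*50 + (-6 - 2 + (5*(-2) + 4)) = -450 + (-6 - 2 + (-10 + 4)) = -450 + (-6 - 2 - 6) = -450 - 14 = -464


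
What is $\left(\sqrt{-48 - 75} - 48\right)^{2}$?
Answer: $\left(48 - i \sqrt{123}\right)^{2} \approx 2181.0 - 1064.7 i$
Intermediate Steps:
$\left(\sqrt{-48 - 75} - 48\right)^{2} = \left(\sqrt{-123} - 48\right)^{2} = \left(i \sqrt{123} - 48\right)^{2} = \left(-48 + i \sqrt{123}\right)^{2}$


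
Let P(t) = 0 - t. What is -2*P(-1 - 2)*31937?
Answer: -191622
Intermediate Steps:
P(t) = -t
-2*P(-1 - 2)*31937 = -(-2)*(-1 - 2)*31937 = -(-2)*(-3)*31937 = -2*3*31937 = -6*31937 = -191622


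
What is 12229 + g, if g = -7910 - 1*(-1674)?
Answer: 5993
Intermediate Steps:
g = -6236 (g = -7910 + 1674 = -6236)
12229 + g = 12229 - 6236 = 5993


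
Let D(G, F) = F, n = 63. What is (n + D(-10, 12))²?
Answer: 5625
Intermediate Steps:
(n + D(-10, 12))² = (63 + 12)² = 75² = 5625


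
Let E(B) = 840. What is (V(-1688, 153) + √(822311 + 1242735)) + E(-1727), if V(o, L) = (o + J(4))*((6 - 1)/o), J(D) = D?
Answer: 356585/422 + √2065046 ≈ 2282.0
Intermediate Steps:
V(o, L) = 5*(4 + o)/o (V(o, L) = (o + 4)*((6 - 1)/o) = (4 + o)*(5/o) = 5*(4 + o)/o)
(V(-1688, 153) + √(822311 + 1242735)) + E(-1727) = ((5 + 20/(-1688)) + √(822311 + 1242735)) + 840 = ((5 + 20*(-1/1688)) + √2065046) + 840 = ((5 - 5/422) + √2065046) + 840 = (2105/422 + √2065046) + 840 = 356585/422 + √2065046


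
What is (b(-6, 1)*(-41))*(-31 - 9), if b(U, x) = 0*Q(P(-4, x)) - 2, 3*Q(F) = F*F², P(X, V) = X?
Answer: -3280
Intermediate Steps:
Q(F) = F³/3 (Q(F) = (F*F²)/3 = F³/3)
b(U, x) = -2 (b(U, x) = 0*((⅓)*(-4)³) - 2 = 0*((⅓)*(-64)) - 2 = 0*(-64/3) - 2 = 0 - 2 = -2)
(b(-6, 1)*(-41))*(-31 - 9) = (-2*(-41))*(-31 - 9) = 82*(-40) = -3280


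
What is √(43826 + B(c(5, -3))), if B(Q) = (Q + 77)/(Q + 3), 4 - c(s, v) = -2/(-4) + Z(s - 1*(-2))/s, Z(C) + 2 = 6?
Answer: √142436103/57 ≈ 209.38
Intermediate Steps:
Z(C) = 4 (Z(C) = -2 + 6 = 4)
c(s, v) = 7/2 - 4/s (c(s, v) = 4 - (-2/(-4) + 4/s) = 4 - (-2*(-¼) + 4/s) = 4 - (½ + 4/s) = 4 + (-½ - 4/s) = 7/2 - 4/s)
B(Q) = (77 + Q)/(3 + Q)
√(43826 + B(c(5, -3))) = √(43826 + (77 + (7/2 - 4/5))/(3 + (7/2 - 4/5))) = √(43826 + (77 + (7/2 - 4*⅕))/(3 + (7/2 - 4*⅕))) = √(43826 + (77 + (7/2 - ⅘))/(3 + (7/2 - ⅘))) = √(43826 + (77 + 27/10)/(3 + 27/10)) = √(43826 + (797/10)/(57/10)) = √(43826 + (10/57)*(797/10)) = √(43826 + 797/57) = √(2498879/57) = √142436103/57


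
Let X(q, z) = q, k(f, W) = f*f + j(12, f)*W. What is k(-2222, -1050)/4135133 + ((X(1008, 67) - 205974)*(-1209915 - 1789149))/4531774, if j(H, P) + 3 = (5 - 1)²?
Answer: 1270957003253489654/9369744107971 ≈ 1.3564e+5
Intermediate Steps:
j(H, P) = 13 (j(H, P) = -3 + (5 - 1)² = -3 + 4² = -3 + 16 = 13)
k(f, W) = f² + 13*W (k(f, W) = f*f + 13*W = f² + 13*W)
k(-2222, -1050)/4135133 + ((X(1008, 67) - 205974)*(-1209915 - 1789149))/4531774 = ((-2222)² + 13*(-1050))/4135133 + ((1008 - 205974)*(-1209915 - 1789149))/4531774 = (4937284 - 13650)*(1/4135133) - 204966*(-2999064)*(1/4531774) = 4923634*(1/4135133) + 614706151824*(1/4531774) = 4923634/4135133 + 307353075912/2265887 = 1270957003253489654/9369744107971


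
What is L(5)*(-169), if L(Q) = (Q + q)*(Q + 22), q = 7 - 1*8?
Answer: -18252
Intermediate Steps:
q = -1 (q = 7 - 8 = -1)
L(Q) = (-1 + Q)*(22 + Q) (L(Q) = (Q - 1)*(Q + 22) = (-1 + Q)*(22 + Q))
L(5)*(-169) = (-22 + 5**2 + 21*5)*(-169) = (-22 + 25 + 105)*(-169) = 108*(-169) = -18252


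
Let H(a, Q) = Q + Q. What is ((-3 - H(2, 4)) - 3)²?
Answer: 196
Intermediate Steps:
H(a, Q) = 2*Q
((-3 - H(2, 4)) - 3)² = ((-3 - 2*4) - 3)² = ((-3 - 1*8) - 3)² = ((-3 - 8) - 3)² = (-11 - 3)² = (-14)² = 196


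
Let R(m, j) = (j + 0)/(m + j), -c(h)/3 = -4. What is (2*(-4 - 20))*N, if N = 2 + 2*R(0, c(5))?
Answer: -192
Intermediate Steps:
c(h) = 12 (c(h) = -3*(-4) = 12)
R(m, j) = j/(j + m)
N = 4 (N = 2 + 2*(12/(12 + 0)) = 2 + 2*(12/12) = 2 + 2*(12*(1/12)) = 2 + 2*1 = 2 + 2 = 4)
(2*(-4 - 20))*N = (2*(-4 - 20))*4 = (2*(-24))*4 = -48*4 = -192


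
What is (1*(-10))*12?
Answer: -120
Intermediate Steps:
(1*(-10))*12 = -10*12 = -120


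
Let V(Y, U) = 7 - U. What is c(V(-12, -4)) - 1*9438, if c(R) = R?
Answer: -9427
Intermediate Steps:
c(V(-12, -4)) - 1*9438 = (7 - 1*(-4)) - 1*9438 = (7 + 4) - 9438 = 11 - 9438 = -9427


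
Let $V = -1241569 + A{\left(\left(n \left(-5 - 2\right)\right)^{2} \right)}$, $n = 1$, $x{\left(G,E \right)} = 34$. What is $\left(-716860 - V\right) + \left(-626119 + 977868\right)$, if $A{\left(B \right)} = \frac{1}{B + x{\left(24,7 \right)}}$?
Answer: $\frac{72746013}{83} \approx 8.7646 \cdot 10^{5}$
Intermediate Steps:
$A{\left(B \right)} = \frac{1}{34 + B}$ ($A{\left(B \right)} = \frac{1}{B + 34} = \frac{1}{34 + B}$)
$V = - \frac{103050226}{83}$ ($V = -1241569 + \frac{1}{34 + \left(1 \left(-5 - 2\right)\right)^{2}} = -1241569 + \frac{1}{34 + \left(1 \left(-7\right)\right)^{2}} = -1241569 + \frac{1}{34 + \left(-7\right)^{2}} = -1241569 + \frac{1}{34 + 49} = -1241569 + \frac{1}{83} = - \frac{103050226}{83} \approx -1.2416 \cdot 10^{6}$)
$\left(-716860 - V\right) + \left(-626119 + 977868\right) = \left(-716860 - - \frac{103050226}{83}\right) + \left(-626119 + 977868\right) = \left(-716860 + \frac{103050226}{83}\right) + 351749 = \frac{43550846}{83} + 351749 = \frac{72746013}{83}$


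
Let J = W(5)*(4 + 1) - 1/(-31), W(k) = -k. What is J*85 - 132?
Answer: -69882/31 ≈ -2254.3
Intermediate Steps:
J = -774/31 (J = (-1*5)*(4 + 1) - 1/(-31) = -5*5 - 1*(-1/31) = -25 + 1/31 = -774/31 ≈ -24.968)
J*85 - 132 = -774/31*85 - 132 = -65790/31 - 132 = -69882/31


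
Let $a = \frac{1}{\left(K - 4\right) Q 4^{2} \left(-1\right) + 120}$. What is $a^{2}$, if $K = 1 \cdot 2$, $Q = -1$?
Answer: $\frac{1}{7744} \approx 0.00012913$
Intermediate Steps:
$K = 2$
$a = \frac{1}{88}$ ($a = \frac{1}{\left(2 - 4\right) \left(-1\right) 4^{2} \left(-1\right) + 120} = \frac{1}{\left(-2\right) \left(-1\right) 16 \left(-1\right) + 120} = \frac{1}{2 \cdot 16 \left(-1\right) + 120} = \frac{1}{32 \left(-1\right) + 120} = \frac{1}{-32 + 120} = \frac{1}{88} \approx 0.011364$)
$a^{2} = \left(\frac{1}{88}\right)^{2} = \frac{1}{7744}$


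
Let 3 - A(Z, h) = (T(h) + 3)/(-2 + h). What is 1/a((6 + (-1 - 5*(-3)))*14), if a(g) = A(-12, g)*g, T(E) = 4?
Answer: 139/115780 ≈ 0.0012006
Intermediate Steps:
A(Z, h) = 3 - 7/(-2 + h) (A(Z, h) = 3 - (4 + 3)/(-2 + h) = 3 - 7/(-2 + h))
a(g) = g*(-13 + 3*g)/(-2 + g) (a(g) = ((-13 + 3*g)/(-2 + g))*g = g*(-13 + 3*g)/(-2 + g))
1/a((6 + (-1 - 5*(-3)))*14) = 1/(((6 + (-1 - 5*(-3)))*14)*(-13 + 3*((6 + (-1 - 5*(-3)))*14))/(-2 + (6 + (-1 - 5*(-3)))*14)) = 1/(((6 + (-1 + 15))*14)*(-13 + 3*((6 + (-1 + 15))*14))/(-2 + (6 + (-1 + 15))*14)) = 1/(((6 + 14)*14)*(-13 + 3*((6 + 14)*14))/(-2 + (6 + 14)*14)) = 1/((20*14)*(-13 + 3*(20*14))/(-2 + 20*14)) = 1/(280*(-13 + 3*280)/(-2 + 280)) = 1/(280*(-13 + 840)/278) = 1/(280*(1/278)*827) = 1/(115780/139) = 139/115780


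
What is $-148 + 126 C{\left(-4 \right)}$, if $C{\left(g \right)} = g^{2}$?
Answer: $1868$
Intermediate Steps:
$-148 + 126 C{\left(-4 \right)} = -148 + 126 \left(-4\right)^{2} = -148 + 126 \cdot 16 = -148 + 2016 = 1868$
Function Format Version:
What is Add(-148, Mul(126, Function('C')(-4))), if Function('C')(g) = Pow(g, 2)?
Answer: 1868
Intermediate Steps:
Add(-148, Mul(126, Function('C')(-4))) = Add(-148, Mul(126, Pow(-4, 2))) = Add(-148, Mul(126, 16)) = Add(-148, 2016) = 1868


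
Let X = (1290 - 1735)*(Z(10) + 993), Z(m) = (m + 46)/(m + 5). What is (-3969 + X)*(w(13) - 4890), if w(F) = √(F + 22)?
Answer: 2188349980 - 1342546*√35/3 ≈ 2.1857e+9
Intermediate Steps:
Z(m) = (46 + m)/(5 + m)
w(F) = √(22 + F)
X = -1330639/3 (X = (1290 - 1735)*((46 + 10)/(5 + 10) + 993) = -445*(56/15 + 993) = -445*14951/15 = -1330639/3 ≈ -4.4355e+5)
(-3969 + X)*(w(13) - 4890) = (-3969 - 1330639/3)*(√(22 + 13) - 4890) = -1342546*(√35 - 4890)/3 = -1342546*(-4890 + √35)/3 = 2188349980 - 1342546*√35/3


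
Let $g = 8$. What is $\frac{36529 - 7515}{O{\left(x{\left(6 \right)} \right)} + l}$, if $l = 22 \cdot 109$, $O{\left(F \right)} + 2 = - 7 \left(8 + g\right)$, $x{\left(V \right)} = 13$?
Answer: $\frac{14507}{1142} \approx 12.703$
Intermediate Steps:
$O{\left(F \right)} = -114$ ($O{\left(F \right)} = -2 - 7 \left(8 + 8\right) = -2 - 112 = -114$)
$l = 2398$
$\frac{36529 - 7515}{O{\left(x{\left(6 \right)} \right)} + l} = \frac{36529 - 7515}{-114 + 2398} = \frac{29014}{2284} = 29014 \cdot \frac{1}{2284} = \frac{14507}{1142}$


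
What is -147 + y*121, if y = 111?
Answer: 13284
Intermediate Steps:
-147 + y*121 = -147 + 111*121 = -147 + 13431 = 13284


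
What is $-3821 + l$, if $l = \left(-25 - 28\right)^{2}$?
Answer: $-1012$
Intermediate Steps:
$l = 2809$ ($l = \left(-53\right)^{2} = 2809$)
$-3821 + l = -3821 + 2809 = -1012$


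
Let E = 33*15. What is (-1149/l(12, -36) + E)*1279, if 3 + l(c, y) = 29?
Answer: 14991159/26 ≈ 5.7658e+5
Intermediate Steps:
l(c, y) = 26 (l(c, y) = -3 + 29 = 26)
E = 495
(-1149/l(12, -36) + E)*1279 = (-1149/26 + 495)*1279 = (11721/26)*1279 = 14991159/26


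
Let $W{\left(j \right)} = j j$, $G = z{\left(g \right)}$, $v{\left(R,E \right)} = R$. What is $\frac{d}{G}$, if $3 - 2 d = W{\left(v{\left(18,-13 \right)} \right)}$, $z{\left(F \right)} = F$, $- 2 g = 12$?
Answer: $\frac{107}{4} \approx 26.75$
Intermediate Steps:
$g = -6$ ($g = \left(- \frac{1}{2}\right) 12 = -6$)
$G = -6$
$W{\left(j \right)} = j^{2}$
$d = - \frac{321}{2}$ ($d = \frac{3}{2} - \frac{18^{2}}{2} = \frac{3}{2} - 162 = - \frac{321}{2} \approx -160.5$)
$\frac{d}{G} = - \frac{321}{2 \left(-6\right)} = \left(- \frac{321}{2}\right) \left(- \frac{1}{6}\right) = \frac{107}{4}$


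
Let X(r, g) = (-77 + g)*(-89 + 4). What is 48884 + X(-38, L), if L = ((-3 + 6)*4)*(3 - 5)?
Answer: 57469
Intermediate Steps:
L = -24 (L = (3*4)*(-2) = 12*(-2) = -24)
X(r, g) = 6545 - 85*g (X(r, g) = (-77 + g)*(-85) = 6545 - 85*g)
48884 + X(-38, L) = 48884 + (6545 - 85*(-24)) = 48884 + (6545 + 2040) = 48884 + 8585 = 57469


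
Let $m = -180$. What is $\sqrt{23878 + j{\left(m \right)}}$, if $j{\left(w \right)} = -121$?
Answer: $\sqrt{23757} \approx 154.13$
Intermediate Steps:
$\sqrt{23878 + j{\left(m \right)}} = \sqrt{23878 - 121} = \sqrt{23757}$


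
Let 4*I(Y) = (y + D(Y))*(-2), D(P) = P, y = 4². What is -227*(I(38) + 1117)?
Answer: -247430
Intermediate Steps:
y = 16
I(Y) = -8 - Y/2 (I(Y) = ((16 + Y)*(-2))/4 = (-32 - 2*Y)/4 = -8 - Y/2)
-227*(I(38) + 1117) = -227*((-8 - ½*38) + 1117) = -227*((-8 - 19) + 1117) = -227*(-27 + 1117) = -227*1090 = -247430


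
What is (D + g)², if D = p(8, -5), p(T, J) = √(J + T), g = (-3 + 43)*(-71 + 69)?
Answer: (80 - √3)² ≈ 6125.9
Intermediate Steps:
g = -80 (g = 40*(-2) = -80)
D = √3 (D = √(-5 + 8) = √3 ≈ 1.7320)
(D + g)² = (√3 - 80)² = (-80 + √3)²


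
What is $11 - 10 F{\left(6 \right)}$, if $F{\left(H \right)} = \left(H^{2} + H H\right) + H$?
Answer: $-769$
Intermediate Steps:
$F{\left(H \right)} = H + 2 H^{2}$ ($F{\left(H \right)} = \left(H^{2} + H^{2}\right) + H = 2 H^{2} + H = H + 2 H^{2}$)
$11 - 10 F{\left(6 \right)} = 11 - 10 \cdot 6 \left(1 + 2 \cdot 6\right) = 11 - 10 \cdot 6 \left(1 + 12\right) = 11 - 10 \cdot 6 \cdot 13 = 11 - 780 = -769$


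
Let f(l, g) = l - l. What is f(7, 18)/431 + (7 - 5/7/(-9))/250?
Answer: 223/7875 ≈ 0.028317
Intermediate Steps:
f(l, g) = 0
f(7, 18)/431 + (7 - 5/7/(-9))/250 = 0/431 + (7 - 5/7/(-9))/250 = 0*(1/431) + (7 - 5*⅐*(-⅑))*(1/250) = 0 + (7 - 5/7*(-⅑))*(1/250) = 0 + (7 + 5/63)*(1/250) = 0 + (446/63)*(1/250) = 0 + 223/7875 = 223/7875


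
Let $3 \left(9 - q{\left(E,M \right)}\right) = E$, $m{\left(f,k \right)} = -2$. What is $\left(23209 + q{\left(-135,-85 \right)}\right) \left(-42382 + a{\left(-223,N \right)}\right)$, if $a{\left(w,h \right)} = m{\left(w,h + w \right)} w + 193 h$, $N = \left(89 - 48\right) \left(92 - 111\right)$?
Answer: $-4473079429$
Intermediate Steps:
$N = -779$ ($N = 41 \left(-19\right) = -779$)
$q{\left(E,M \right)} = 9 - \frac{E}{3}$
$a{\left(w,h \right)} = - 2 w + 193 h$
$\left(23209 + q{\left(-135,-85 \right)}\right) \left(-42382 + a{\left(-223,N \right)}\right) = \left(23209 + \left(9 - -45\right)\right) \left(-42382 + \left(\left(-2\right) \left(-223\right) + 193 \left(-779\right)\right)\right) = \left(23209 + \left(9 + 45\right)\right) \left(-42382 + \left(446 - 150347\right)\right) = \left(23209 + 54\right) \left(-42382 - 149901\right) = 23263 \left(-192283\right) = -4473079429$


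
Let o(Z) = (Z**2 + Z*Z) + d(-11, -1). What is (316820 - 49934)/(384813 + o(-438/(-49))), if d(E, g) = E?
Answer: 320396643/462146645 ≈ 0.69328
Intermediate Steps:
o(Z) = -11 + 2*Z**2 (o(Z) = (Z**2 + Z*Z) - 11 = (Z**2 + Z**2) - 11 = 2*Z**2 - 11 = -11 + 2*Z**2)
(316820 - 49934)/(384813 + o(-438/(-49))) = (316820 - 49934)/(384813 + (-11 + 2*(-438/(-49))**2)) = 266886/(384813 + (-11 + 2*(-438*(-1/49))**2)) = 266886/(384813 + (-11 + 2*(438/49)**2)) = 266886/(384813 + (-11 + 2*(191844/2401))) = 266886/(384813 + (-11 + 383688/2401)) = 266886/(384813 + 357277/2401) = 266886/(924293290/2401) = 266886*(2401/924293290) = 320396643/462146645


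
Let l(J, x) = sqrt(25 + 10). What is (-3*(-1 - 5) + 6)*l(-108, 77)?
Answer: 24*sqrt(35) ≈ 141.99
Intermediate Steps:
l(J, x) = sqrt(35)
(-3*(-1 - 5) + 6)*l(-108, 77) = (-3*(-1 - 5) + 6)*sqrt(35) = (-3*(-6) + 6)*sqrt(35) = (18 + 6)*sqrt(35) = 24*sqrt(35)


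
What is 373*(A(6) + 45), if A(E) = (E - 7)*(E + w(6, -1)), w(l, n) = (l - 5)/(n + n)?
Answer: 29467/2 ≈ 14734.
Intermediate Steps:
w(l, n) = (-5 + l)/(2*n) (w(l, n) = (-5 + l)/((2*n)) = (-5 + l)*(1/(2*n)) = (-5 + l)/(2*n))
A(E) = (-7 + E)*(-½ + E) (A(E) = (E - 7)*(E + (½)*(-5 + 6)/(-1)) = (-7 + E)*(E + (½)*(-1)*1) = (-7 + E)*(E - ½) = (-7 + E)*(-½ + E))
373*(A(6) + 45) = 373*((7/2 + 6² - 15/2*6) + 45) = 373*((7/2 + 36 - 45) + 45) = 373*(-11/2 + 45) = 373*(79/2) = 29467/2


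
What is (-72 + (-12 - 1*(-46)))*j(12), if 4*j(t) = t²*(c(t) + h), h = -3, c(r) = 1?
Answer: 2736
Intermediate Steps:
j(t) = -t²/2 (j(t) = (t²*(1 - 3))/4 = (t²*(-2))/4 = (-2*t²)/4 = -t²/2)
(-72 + (-12 - 1*(-46)))*j(12) = (-72 + (-12 - 1*(-46)))*(-½*12²) = (-72 + (-12 + 46))*(-½*144) = (-72 + 34)*(-72) = -38*(-72) = 2736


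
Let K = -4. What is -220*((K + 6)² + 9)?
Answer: -2860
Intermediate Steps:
-220*((K + 6)² + 9) = -220*((-4 + 6)² + 9) = -220*(2² + 9) = -220*(4 + 9) = -220*13 = -2860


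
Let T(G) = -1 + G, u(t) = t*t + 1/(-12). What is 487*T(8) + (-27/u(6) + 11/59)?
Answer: 86673086/25429 ≈ 3408.4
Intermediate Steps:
u(t) = -1/12 + t**2 (u(t) = t**2 - 1/12 = -1/12 + t**2)
487*T(8) + (-27/u(6) + 11/59) = 487*(-1 + 8) + (-27/(-1/12 + 6**2) + 11/59) = 487*7 + (-27/(-1/12 + 36) + 11*(1/59)) = 3409 + (-27/431/12 + 11/59) = 3409 + (-27*12/431 + 11/59) = 3409 + (-324/431 + 11/59) = 3409 - 14375/25429 = 86673086/25429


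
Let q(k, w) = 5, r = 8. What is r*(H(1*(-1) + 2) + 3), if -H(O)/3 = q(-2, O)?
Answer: -96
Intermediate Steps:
H(O) = -15 (H(O) = -3*5 = -15)
r*(H(1*(-1) + 2) + 3) = 8*(-15 + 3) = 8*(-12) = -96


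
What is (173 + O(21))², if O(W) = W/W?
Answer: 30276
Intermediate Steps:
O(W) = 1
(173 + O(21))² = (173 + 1)² = 174² = 30276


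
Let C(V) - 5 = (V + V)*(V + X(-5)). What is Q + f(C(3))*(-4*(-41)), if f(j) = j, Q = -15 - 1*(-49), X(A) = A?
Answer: -1114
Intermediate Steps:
Q = 34 (Q = -15 + 49 = 34)
C(V) = 5 + 2*V*(-5 + V) (C(V) = 5 + (V + V)*(V - 5) = 5 + (2*V)*(-5 + V) = 5 + 2*V*(-5 + V))
Q + f(C(3))*(-4*(-41)) = 34 + (5 - 10*3 + 2*3**2)*(-4*(-41)) = 34 + (5 - 30 + 2*9)*164 = 34 + (5 - 30 + 18)*164 = 34 - 7*164 = 34 - 1148 = -1114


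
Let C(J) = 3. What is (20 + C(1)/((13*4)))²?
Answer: 1087849/2704 ≈ 402.31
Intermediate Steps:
(20 + C(1)/((13*4)))² = (20 + 3/((13*4)))² = (20 + 3/52)² = (1043/52)² = 1087849/2704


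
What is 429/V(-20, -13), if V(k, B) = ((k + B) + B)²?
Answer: 429/2116 ≈ 0.20274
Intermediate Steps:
V(k, B) = (k + 2*B)² (V(k, B) = ((B + k) + B)² = (k + 2*B)²)
429/V(-20, -13) = 429/((-20 + 2*(-13))²) = 429/((-20 - 26)²) = 429/((-46)²) = 429/2116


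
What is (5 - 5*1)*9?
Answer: 0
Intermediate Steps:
(5 - 5*1)*9 = (5 - 5)*9 = 0*9 = 0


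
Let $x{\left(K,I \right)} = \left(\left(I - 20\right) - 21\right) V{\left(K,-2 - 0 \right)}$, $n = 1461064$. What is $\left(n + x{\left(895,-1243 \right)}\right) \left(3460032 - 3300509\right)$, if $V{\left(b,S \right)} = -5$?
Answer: $234097450132$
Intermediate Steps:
$x{\left(K,I \right)} = 205 - 5 I$ ($x{\left(K,I \right)} = \left(\left(I - 20\right) - 21\right) \left(-5\right) = \left(\left(-20 + I\right) - 21\right) \left(-5\right) = \left(-41 + I\right) \left(-5\right) = 205 - 5 I$)
$\left(n + x{\left(895,-1243 \right)}\right) \left(3460032 - 3300509\right) = \left(1461064 + \left(205 - -6215\right)\right) \left(3460032 - 3300509\right) = \left(1461064 + \left(205 + 6215\right)\right) 159523 = \left(1461064 + 6420\right) 159523 = 1467484 \cdot 159523 = 234097450132$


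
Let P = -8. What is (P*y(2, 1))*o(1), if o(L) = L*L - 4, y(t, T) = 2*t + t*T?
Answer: 144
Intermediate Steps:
y(t, T) = 2*t + T*t
o(L) = -4 + L² (o(L) = L² - 4 = -4 + L²)
(P*y(2, 1))*o(1) = (-16*(2 + 1))*(-4 + 1²) = (-16*3)*(-4 + 1) = -8*6*(-3) = -48*(-3) = 144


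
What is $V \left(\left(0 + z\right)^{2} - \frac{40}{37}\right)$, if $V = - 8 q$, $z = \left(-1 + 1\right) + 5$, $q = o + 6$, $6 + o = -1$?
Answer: $\frac{7080}{37} \approx 191.35$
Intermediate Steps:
$o = -7$ ($o = -6 - 1 = -7$)
$q = -1$ ($q = -7 + 6 = -1$)
$z = 5$ ($z = 0 + 5 = 5$)
$V = 8$ ($V = \left(-8\right) \left(-1\right) = 8$)
$V \left(\left(0 + z\right)^{2} - \frac{40}{37}\right) = 8 \left(\left(0 + 5\right)^{2} - \frac{40}{37}\right) = 8 \left(5^{2} - \frac{40}{37}\right) = 8 \left(25 - \frac{40}{37}\right) = 8 \cdot \frac{885}{37} = \frac{7080}{37}$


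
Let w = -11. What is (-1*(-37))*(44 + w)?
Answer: 1221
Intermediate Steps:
(-1*(-37))*(44 + w) = (-1*(-37))*(44 - 11) = 37*33 = 1221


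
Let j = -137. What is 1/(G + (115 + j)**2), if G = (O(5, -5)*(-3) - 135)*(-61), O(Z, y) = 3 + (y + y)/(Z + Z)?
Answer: 1/9085 ≈ 0.00011007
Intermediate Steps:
O(Z, y) = 3 + y/Z (O(Z, y) = 3 + (2*y)/((2*Z)) = 3 + (2*y)*(1/(2*Z)) = 3 + y/Z)
G = 8601 (G = ((3 - 5/5)*(-3) - 135)*(-61) = ((3 - 5*1/5)*(-3) - 135)*(-61) = ((3 - 1)*(-3) - 135)*(-61) = (2*(-3) - 135)*(-61) = (-6 - 135)*(-61) = -141*(-61) = 8601)
1/(G + (115 + j)**2) = 1/(8601 + (115 - 137)**2) = 1/(8601 + (-22)**2) = 1/(8601 + 484) = 1/9085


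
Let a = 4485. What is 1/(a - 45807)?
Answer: -1/41322 ≈ -2.4200e-5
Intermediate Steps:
1/(a - 45807) = 1/(4485 - 45807) = 1/(-41322) = -1/41322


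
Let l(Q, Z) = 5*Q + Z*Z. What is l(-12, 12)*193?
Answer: 16212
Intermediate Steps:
l(Q, Z) = Z**2 + 5*Q (l(Q, Z) = 5*Q + Z**2 = Z**2 + 5*Q)
l(-12, 12)*193 = (12**2 + 5*(-12))*193 = (144 - 60)*193 = 84*193 = 16212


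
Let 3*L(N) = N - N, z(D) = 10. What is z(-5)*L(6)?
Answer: 0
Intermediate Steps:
L(N) = 0 (L(N) = (N - N)/3 = (⅓)*0 = 0)
z(-5)*L(6) = 10*0 = 0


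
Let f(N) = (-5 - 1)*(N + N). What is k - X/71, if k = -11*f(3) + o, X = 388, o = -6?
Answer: 27302/71 ≈ 384.54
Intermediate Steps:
f(N) = -12*N
k = 390 (k = -(-132)*3 - 6 = -11*(-36) - 6 = 396 - 6 = 390)
k - X/71 = 390 - 388/71 = 27302/71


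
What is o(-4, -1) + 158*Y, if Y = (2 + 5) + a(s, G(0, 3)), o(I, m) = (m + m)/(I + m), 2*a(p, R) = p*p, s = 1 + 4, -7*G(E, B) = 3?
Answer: 15407/5 ≈ 3081.4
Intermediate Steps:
G(E, B) = -3/7 (G(E, B) = -⅐*3 = -3/7)
s = 5
a(p, R) = p²/2 (a(p, R) = (p*p)/2 = p²/2)
o(I, m) = 2*m/(I + m) (o(I, m) = (2*m)/(I + m) = 2*m/(I + m))
Y = 39/2 (Y = (2 + 5) + (½)*5² = 7 + (½)*25 = 7 + 25/2 = 39/2 ≈ 19.500)
o(-4, -1) + 158*Y = 2*(-1)/(-4 - 1) + 158*(39/2) = 2*(-1)/(-5) + 3081 = 2*(-1)*(-⅕) + 3081 = ⅖ + 3081 = 15407/5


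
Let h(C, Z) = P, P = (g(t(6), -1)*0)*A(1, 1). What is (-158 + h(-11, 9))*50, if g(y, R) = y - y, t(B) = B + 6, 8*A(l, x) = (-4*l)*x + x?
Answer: -7900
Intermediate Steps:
A(l, x) = x/8 - l*x/2 (A(l, x) = ((-4*l)*x + x)/8 = (-4*l*x + x)/8 = (x - 4*l*x)/8 = x/8 - l*x/2)
t(B) = 6 + B
g(y, R) = 0
P = 0 (P = (0*0)*((⅛)*1*(1 - 4*1)) = 0*((⅛)*1*(1 - 4)) = 0*((⅛)*1*(-3)) = 0*(-3/8) = 0)
h(C, Z) = 0
(-158 + h(-11, 9))*50 = (-158 + 0)*50 = -158*50 = -7900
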